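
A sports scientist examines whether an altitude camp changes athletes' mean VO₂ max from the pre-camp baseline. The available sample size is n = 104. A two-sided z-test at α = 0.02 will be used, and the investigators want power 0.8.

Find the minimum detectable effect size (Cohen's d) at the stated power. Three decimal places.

d ≈ 0.311

Need Φ(δ − 2.326) = 0.8, so δ = 2.326 + 0.842 = 3.168.
(Lower-tail contribution to power is negligible for δ > 0.)
δ = d·√n ⇒ d = δ/√n = 3.168/√104 = 0.3106.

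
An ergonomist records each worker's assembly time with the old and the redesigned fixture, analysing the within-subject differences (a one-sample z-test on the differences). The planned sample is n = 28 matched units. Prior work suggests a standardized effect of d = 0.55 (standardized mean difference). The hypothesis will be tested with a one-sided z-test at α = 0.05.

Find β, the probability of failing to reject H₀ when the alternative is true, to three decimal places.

β ≈ 0.103

Noncentrality parameter: δ = d·√n = 0.55 × √28 = 2.9103
One-sided α = 0.05 → critical value z_{0.05} = 1.645.
Power = P(Z > 1.645 − δ) = Φ(1.265) = 0.8971.
Type II error: β = 1 − power = 1 − 0.8971 = 0.1029.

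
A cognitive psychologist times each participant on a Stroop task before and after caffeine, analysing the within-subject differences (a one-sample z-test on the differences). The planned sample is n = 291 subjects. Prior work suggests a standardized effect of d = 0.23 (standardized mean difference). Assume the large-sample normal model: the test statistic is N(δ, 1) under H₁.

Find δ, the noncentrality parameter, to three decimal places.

δ = d·√n = 0.23 × √291 = 3.9235

δ ≈ 3.924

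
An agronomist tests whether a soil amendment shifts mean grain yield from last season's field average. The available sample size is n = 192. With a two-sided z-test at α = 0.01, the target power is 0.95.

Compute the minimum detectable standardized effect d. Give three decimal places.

d ≈ 0.305

Required noncentrality: δ = z_{0.005} + z_{0.05} = 2.576 + 1.645 = 4.221.
(Lower-tail contribution to power is negligible for δ > 0.)
δ = d·√n ⇒ d = δ/√n = 4.221/√192 = 0.3046.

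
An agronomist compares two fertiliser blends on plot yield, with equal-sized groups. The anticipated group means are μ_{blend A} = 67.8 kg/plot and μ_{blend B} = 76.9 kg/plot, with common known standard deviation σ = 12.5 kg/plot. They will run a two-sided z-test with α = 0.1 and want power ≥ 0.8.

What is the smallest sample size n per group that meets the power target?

n = 24 per group

Standardized effect: d = |μ_{blend A} − μ_{blend B}| / σ = |67.8 − 76.9| / 12.5 = 0.7280
Set Φ(δ − 1.645) = 0.8; then δ − 1.645 = Φ⁻¹(0.8) = 0.842, giving δ = 2.486.
(Ignoring the negligible lower-tail rejection probability gives the usual closed-form inversion.)
δ = d·√(n/2) ⇒ n = 2(δ/d)² = 2 × (2.486 / 0.7280)² = 23.33.
Rounding up, n = 24 per group.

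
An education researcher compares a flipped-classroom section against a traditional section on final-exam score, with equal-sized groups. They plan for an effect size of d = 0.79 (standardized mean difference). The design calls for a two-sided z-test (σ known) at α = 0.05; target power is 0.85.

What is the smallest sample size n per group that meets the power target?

n = 29 per group

Set Φ(δ − 1.960) = 0.85; then δ − 1.960 = Φ⁻¹(0.85) = 1.036, giving δ = 2.996.
(The Φ(−δ − z_{α/2}) term is vanishingly small for δ > 0 and is dropped in the standard sample-size formula.)
δ = d·√(n/2) ⇒ n = 2(δ/d)² = 2 × (2.996 / 0.79)² = 28.77.
Round up to the next whole unit.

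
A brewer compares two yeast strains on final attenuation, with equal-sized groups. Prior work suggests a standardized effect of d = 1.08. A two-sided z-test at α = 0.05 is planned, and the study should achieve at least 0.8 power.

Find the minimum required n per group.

n = 14 per group

For power 0.8 need Φ(δ − z_{0.025}) = 0.8, so δ = z_{0.025} + z_{0.20} = 1.960 + 0.842 = 2.802.
(The Φ(−δ − z_{α/2}) term is vanishingly small for δ > 0 and is dropped in the standard sample-size formula.)
δ = d·√(n/2) ⇒ n = 2(δ/d)² = 2 × (2.802 / 1.08)² = 13.46.
Rounding up, n = 14 per group.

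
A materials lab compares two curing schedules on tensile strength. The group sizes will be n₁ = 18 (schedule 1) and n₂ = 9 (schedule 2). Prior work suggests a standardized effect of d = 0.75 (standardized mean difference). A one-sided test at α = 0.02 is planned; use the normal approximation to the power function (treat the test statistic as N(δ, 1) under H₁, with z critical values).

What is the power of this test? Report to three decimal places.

Noncentrality parameter: δ = d / √(1/n₁ + 1/n₂) = 0.75 / √(1/18 + 1/9) = 1.8371
Critical value for a one-sided test at α = 0.02: z_α = 2.054.
Power = Φ(δ − 2.054) = Φ(-0.217) = 0.4142.

Power ≈ 0.414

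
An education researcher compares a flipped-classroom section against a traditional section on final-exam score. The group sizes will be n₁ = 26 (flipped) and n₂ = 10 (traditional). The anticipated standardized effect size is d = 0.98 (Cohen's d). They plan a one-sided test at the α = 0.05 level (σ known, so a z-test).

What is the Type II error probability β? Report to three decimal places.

β ≈ 0.161

Noncentrality parameter: δ = d / √(1/n₁ + 1/n₂) = 0.98 / √(1/26 + 1/10) = 2.6337
Critical value for a one-sided test at α = 0.05: z_α = 1.645.
Power = P(Z > 1.645 − δ) = Φ(0.989) = 0.8386.
Type II error: β = 1 − power = 1 − 0.8386 = 0.1614.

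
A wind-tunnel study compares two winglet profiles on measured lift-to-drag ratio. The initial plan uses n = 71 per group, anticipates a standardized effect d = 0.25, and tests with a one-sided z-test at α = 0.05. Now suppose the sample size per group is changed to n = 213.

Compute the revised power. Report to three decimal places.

With n = 213 per group: δ = d·√(n/2) = 0.25 × √(213/2) = 2.5800. Critical value z_{0.05} = 1.645.
Revised power = Φ(δ − 1.645) = Φ(0.935) = 0.8251.

Power ≈ 0.825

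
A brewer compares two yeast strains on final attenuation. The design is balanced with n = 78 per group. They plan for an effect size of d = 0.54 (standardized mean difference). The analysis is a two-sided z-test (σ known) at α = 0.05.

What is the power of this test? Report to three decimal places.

Noncentrality parameter: λ = d·√(n/2) = 0.54 × √(78/2) = 3.3723
Two-sided α = 0.05 → critical value z_{0.025} = 1.960.
Power = Φ(λ − 1.960) + Φ(−λ − 1.960) = Φ(1.412) + Φ(-5.332) = 0.9211 + 0.0000 = 0.9211.

Power ≈ 0.921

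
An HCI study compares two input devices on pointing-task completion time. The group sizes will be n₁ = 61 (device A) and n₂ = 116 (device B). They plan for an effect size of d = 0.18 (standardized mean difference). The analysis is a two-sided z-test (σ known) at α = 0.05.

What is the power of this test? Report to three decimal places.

Power ≈ 0.207

Noncentrality parameter: δ = d / √(1/n₁ + 1/n₂) = 0.18 / √(1/61 + 1/116) = 1.1381
Critical value for a two-sided test at α = 0.05: z_{α/2} = 1.960.
Power = Φ(δ − 1.960) + Φ(−δ − 1.960) = Φ(-0.822) + Φ(-3.098) = 0.2056 + 0.0010 = 0.2066.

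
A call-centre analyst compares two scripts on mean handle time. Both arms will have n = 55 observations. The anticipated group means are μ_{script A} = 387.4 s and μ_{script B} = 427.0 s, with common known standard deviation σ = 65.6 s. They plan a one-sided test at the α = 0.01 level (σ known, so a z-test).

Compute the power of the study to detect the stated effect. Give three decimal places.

Power ≈ 0.799

Standardized effect: d = |μ_{script A} − μ_{script B}| / σ = |387.4 − 427.0| / 65.6 = 0.6037
Noncentrality parameter: δ = d·√(n/2) = 0.6037 × √(55/2) = 3.1656
One-sided α = 0.01 → critical value z_{0.01} = 2.326.
Power = Φ(δ − 2.326) = Φ(0.839) = 0.7993.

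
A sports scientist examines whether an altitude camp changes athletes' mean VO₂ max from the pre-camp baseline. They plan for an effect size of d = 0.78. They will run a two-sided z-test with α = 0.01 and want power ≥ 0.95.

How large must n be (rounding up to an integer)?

n = 30

Set Φ(δ − 2.576) = 0.95; then δ − 2.576 = Φ⁻¹(0.95) = 1.645, giving δ = 4.221.
(Ignoring the negligible lower-tail rejection probability gives the usual closed-form inversion.)
δ = d·√n ⇒ n = (δ/d)² = (4.221 / 0.78)² = 29.28.
Round up to the next whole unit.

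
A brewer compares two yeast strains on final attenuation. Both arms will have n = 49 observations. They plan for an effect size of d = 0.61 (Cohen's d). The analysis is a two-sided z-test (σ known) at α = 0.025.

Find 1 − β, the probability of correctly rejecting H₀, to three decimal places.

Noncentrality parameter: δ = d·√(n/2) = 0.61 × √(49/2) = 3.0193
Two-sided α = 0.025 → critical value z_{0.0125} = 2.241.
Power = Φ(δ − 2.241) + Φ(−δ − 2.241) = Φ(0.778) + Φ(-5.261) = 0.7817 + 0.0000 = 0.7817.

Power ≈ 0.782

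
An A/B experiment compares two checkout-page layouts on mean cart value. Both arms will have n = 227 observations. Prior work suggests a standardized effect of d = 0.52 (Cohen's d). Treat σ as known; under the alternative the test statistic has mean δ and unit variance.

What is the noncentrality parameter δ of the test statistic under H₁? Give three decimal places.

δ = d·√(n/2) = 0.52 × √(227/2) = 5.5399

δ ≈ 5.540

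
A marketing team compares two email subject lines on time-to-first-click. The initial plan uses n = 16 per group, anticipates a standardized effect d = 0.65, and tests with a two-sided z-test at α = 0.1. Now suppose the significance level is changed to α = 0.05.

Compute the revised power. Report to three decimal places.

δ = d·√(n/2) = 0.65 × √(16/2) = 1.8385 (unchanged). New critical value: z_{0.025} = 1.960.
Revised power = Φ(δ − 1.960) + Φ(−δ − 1.960) = Φ(-0.121) + Φ(-3.798) = 0.4517 + 0.0001 = 0.4517.

Power ≈ 0.452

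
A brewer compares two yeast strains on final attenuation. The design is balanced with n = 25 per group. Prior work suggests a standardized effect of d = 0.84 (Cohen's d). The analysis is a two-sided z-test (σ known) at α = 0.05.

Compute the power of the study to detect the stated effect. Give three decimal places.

Noncentrality parameter: δ = d·√(n/2) = 0.84 × √(25/2) = 2.9698
Two-sided α = 0.05 → critical value z_{0.025} = 1.960.
Power = Φ(δ − 1.960) + Φ(−δ − 1.960) = Φ(1.010) + Φ(-4.930) = 0.8437 + 0.0000 = 0.8437.

Power ≈ 0.844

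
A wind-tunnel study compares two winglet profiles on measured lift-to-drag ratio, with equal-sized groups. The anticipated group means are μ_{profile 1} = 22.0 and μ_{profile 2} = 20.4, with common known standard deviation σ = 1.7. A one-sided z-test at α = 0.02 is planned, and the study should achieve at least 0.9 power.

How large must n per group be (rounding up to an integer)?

n = 26 per group

Standardized effect: d = |μ_{profile 1} − μ_{profile 2}| / σ = |22.0 − 20.4| / 1.7 = 0.9412
For power 0.9 need Φ(δ − z_{0.02}) = 0.9, so δ = z_{0.02} + z_{0.10} = 2.054 + 1.282 = 3.335.
δ = d·√(n/2) ⇒ n = 2(δ/d)² = 2 × (3.335 / 0.9412)² = 25.12.
Round up to the next whole unit.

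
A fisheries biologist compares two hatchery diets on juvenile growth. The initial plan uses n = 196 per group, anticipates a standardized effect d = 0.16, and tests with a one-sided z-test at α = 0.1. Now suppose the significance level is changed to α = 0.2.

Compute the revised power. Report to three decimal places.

Power ≈ 0.771

δ = d·√(n/2) = 0.16 × √(196/2) = 1.5839 (unchanged). New critical value: z_{0.2} = 0.842.
Revised power = P(Z > 0.842 − δ) = Φ(0.742) = 0.7710.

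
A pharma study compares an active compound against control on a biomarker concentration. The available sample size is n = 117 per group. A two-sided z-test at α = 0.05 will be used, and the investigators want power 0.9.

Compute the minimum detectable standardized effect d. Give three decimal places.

Need Φ(δ − 1.960) = 0.9, so δ = 1.960 + 1.282 = 3.242.
(Lower-tail contribution to power is negligible for δ > 0.)
δ = d·√(n/2) ⇒ d = δ/√(n/2) = 3.242/√(117/2) = 0.4238.

d ≈ 0.424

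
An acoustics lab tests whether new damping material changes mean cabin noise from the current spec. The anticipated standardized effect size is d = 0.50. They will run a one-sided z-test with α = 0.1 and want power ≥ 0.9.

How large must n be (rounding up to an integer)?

n = 27

Set Φ(δ − 1.282) = 0.9; then δ − 1.282 = Φ⁻¹(0.9) = 1.282, giving δ = 2.563.
δ = d·√n ⇒ n = (δ/d)² = (2.563 / 0.50)² = 26.28.
Rounding up, n = 27.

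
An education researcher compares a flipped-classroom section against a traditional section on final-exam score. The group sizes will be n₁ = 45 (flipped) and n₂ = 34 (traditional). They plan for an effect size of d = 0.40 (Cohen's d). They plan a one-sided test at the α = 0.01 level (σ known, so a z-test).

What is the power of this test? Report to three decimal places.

Noncentrality parameter: δ = d / √(1/n₁ + 1/n₂) = 0.40 / √(1/45 + 1/34) = 1.7603
Critical value for a one-sided test at α = 0.01: z_α = 2.326.
Power = Φ(δ − 2.326) = Φ(-0.566) = 0.2857.

Power ≈ 0.286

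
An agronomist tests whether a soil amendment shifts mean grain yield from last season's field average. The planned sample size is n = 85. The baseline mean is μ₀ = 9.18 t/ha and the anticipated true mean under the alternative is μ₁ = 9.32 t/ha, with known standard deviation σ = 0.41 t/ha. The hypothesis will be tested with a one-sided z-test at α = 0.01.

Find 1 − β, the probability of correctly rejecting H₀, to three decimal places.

Power ≈ 0.794

Standardized effect: d = |μ₁ − μ₀| / σ = |9.32 − 9.18| / 0.41 = 0.3415
Noncentrality parameter: δ = d·√n = 0.3415 × √85 = 3.1481
One-sided α = 0.01 → critical value z_{0.01} = 2.326.
Power = Φ(δ − 2.326) = Φ(0.822) = 0.7944.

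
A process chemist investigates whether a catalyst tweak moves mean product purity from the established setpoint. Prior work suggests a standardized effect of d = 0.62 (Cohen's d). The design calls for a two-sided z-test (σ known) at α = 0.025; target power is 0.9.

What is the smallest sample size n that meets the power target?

Set Φ(δ − 2.241) = 0.9; then δ − 2.241 = Φ⁻¹(0.9) = 1.282, giving δ = 3.523.
(Ignoring the negligible lower-tail rejection probability gives the usual closed-form inversion.)
δ = d·√n ⇒ n = (δ/d)² = (3.523 / 0.62)² = 32.29.
Round up to the next whole unit.

n = 33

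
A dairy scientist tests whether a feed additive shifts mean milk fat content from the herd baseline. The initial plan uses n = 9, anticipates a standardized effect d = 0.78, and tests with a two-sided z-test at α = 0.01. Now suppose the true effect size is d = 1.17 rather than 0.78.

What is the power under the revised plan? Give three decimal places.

Power ≈ 0.825

With d = 1.17: δ = d·√n = 1.17 × √9 = 3.5100. Critical value z_{0.005} = 2.576.
Revised power = Φ(δ − 2.576) + Φ(−δ − 2.576) = Φ(0.934) + Φ(-6.086) = 0.8249 + 0.0000 = 0.8249.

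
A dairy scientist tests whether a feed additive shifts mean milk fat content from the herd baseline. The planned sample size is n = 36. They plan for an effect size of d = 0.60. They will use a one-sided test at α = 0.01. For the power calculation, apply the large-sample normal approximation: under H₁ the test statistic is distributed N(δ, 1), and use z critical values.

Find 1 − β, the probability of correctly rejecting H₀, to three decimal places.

Power ≈ 0.899

Noncentrality parameter: δ = d·√n = 0.60 × √36 = 3.6000
One-sided α = 0.01 → critical value z_{0.01} = 2.326.
Power = P(Z > 2.326 − δ) = Φ(1.274) = 0.8986.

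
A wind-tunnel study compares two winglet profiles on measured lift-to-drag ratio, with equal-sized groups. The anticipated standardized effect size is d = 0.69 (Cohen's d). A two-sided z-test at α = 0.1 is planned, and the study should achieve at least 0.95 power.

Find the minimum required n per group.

n = 46 per group

Set Φ(δ − 1.645) = 0.95; then δ − 1.645 = Φ⁻¹(0.95) = 1.645, giving δ = 3.290.
(Ignoring the negligible lower-tail rejection probability gives the usual closed-form inversion.)
δ = d·√(n/2) ⇒ n = 2(δ/d)² = 2 × (3.290 / 0.69)² = 45.46.
Rounding up, n = 46 per group.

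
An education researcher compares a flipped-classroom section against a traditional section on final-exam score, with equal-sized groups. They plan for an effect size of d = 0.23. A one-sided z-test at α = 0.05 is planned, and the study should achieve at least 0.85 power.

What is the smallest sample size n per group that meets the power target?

n = 272 per group

Set Φ(δ − 1.645) = 0.85; then δ − 1.645 = Φ⁻¹(0.85) = 1.036, giving δ = 2.681.
δ = d·√(n/2) ⇒ n = 2(δ/d)² = 2 × (2.681 / 0.23)² = 271.81.
Rounding up, n = 272 per group.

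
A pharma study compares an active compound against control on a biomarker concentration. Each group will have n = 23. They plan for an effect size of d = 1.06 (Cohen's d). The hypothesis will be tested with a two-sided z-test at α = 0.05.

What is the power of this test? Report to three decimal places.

Noncentrality parameter: δ = d·√(n/2) = 1.06 × √(23/2) = 3.5946
Two-sided α = 0.05 → critical value z_{0.025} = 1.960.
Power = Φ(δ − 1.960) + Φ(−δ − 1.960) = Φ(1.635) + Φ(-5.555) = 0.9489 + 0.0000 = 0.9489.

Power ≈ 0.949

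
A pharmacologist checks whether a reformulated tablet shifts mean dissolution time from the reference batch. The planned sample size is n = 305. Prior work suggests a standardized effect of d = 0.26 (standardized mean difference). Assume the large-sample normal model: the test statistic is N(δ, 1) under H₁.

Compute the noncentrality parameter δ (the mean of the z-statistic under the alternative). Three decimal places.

δ ≈ 4.541

δ = d·√n = 0.26 × √305 = 4.5407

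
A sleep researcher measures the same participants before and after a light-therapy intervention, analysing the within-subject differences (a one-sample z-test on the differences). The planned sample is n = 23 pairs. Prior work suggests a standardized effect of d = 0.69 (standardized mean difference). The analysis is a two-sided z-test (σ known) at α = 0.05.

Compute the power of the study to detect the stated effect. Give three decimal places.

Power ≈ 0.911

Noncentrality parameter: δ = d·√n = 0.69 × √23 = 3.3091
Critical value for a two-sided test at α = 0.05: z_{α/2} = 1.960.
Power = Φ(δ − 1.960) + Φ(−δ − 1.960) = Φ(1.349) + Φ(-5.269) = 0.9114 + 0.0000 = 0.9114.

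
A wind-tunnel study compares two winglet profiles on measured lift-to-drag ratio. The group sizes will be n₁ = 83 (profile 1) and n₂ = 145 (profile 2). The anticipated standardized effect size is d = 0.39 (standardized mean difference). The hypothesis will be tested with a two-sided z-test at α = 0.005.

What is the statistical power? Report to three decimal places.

Power ≈ 0.511

Noncentrality parameter: δ = d / √(1/n₁ + 1/n₂) = 0.39 / √(1/83 + 1/145) = 2.8335
Two-sided α = 0.005 → critical value z_{0.0025} = 2.807.
Power = Φ(δ − 2.807) + Φ(−δ − 2.807) = Φ(0.026) + Φ(-5.641) = 0.5105 + 0.0000 = 0.5105.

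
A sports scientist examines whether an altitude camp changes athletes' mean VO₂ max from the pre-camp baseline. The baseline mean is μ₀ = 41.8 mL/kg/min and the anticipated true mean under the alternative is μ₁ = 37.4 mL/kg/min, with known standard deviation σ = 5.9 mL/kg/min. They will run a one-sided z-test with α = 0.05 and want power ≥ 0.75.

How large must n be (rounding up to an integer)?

Standardized effect: d = |μ₁ − μ₀| / σ = |37.4 − 41.8| / 5.9 = 0.7458
For power 0.75 need Φ(δ − z_{0.05}) = 0.75, so δ = z_{0.05} + z_{0.25} = 1.645 + 0.674 = 2.319.
δ = d·√n ⇒ n = (δ/d)² = (2.319 / 0.7458)² = 9.67.
Rounding up, n = 10.

n = 10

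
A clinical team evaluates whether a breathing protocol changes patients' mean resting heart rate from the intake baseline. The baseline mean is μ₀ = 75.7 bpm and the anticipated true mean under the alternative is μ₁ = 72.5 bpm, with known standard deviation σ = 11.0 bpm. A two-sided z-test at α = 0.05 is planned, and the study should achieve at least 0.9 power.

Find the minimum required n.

Standardized effect: d = |μ₁ − μ₀| / σ = |72.5 − 75.7| / 11.0 = 0.2909
For power 0.9 need Φ(δ − z_{0.025}) = 0.9, so δ = z_{0.025} + z_{0.10} = 1.960 + 1.282 = 3.242.
(The Φ(−δ − z_{α/2}) term is vanishingly small for δ > 0 and is dropped in the standard sample-size formula.)
δ = d·√n ⇒ n = (δ/d)² = (3.242 / 0.2909)² = 124.16.
Round up to the next whole unit.

n = 125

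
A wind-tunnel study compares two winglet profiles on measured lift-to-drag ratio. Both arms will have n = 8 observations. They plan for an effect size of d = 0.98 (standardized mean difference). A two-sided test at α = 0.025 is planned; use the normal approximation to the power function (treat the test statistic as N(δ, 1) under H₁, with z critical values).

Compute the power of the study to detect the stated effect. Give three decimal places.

Noncentrality parameter: δ = d·√(n/2) = 0.98 × √(8/2) = 1.9600
Critical value for a two-sided test at α = 0.025: z_{α/2} = 2.241.
Power = Φ(δ − 2.241) + Φ(−δ − 2.241) = Φ(-0.281) + Φ(-4.201) = 0.3892 + 0.0000 = 0.3892.

Power ≈ 0.389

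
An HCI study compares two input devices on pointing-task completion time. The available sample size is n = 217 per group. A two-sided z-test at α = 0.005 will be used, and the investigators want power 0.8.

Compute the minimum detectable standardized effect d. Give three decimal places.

Need Φ(δ − 2.807) = 0.8, so δ = 2.807 + 0.842 = 3.649.
(Lower-tail contribution to power is negligible for δ > 0.)
δ = d·√(n/2) ⇒ d = δ/√(n/2) = 3.649/√(217/2) = 0.3503.

d ≈ 0.350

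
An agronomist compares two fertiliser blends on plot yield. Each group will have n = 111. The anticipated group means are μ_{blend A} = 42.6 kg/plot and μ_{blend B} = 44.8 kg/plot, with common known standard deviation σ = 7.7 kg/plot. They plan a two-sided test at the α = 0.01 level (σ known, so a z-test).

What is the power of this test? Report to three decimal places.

Power ≈ 0.327

Standardized effect: d = |μ_{blend A} − μ_{blend B}| / σ = |42.6 − 44.8| / 7.7 = 0.2857
Noncentrality parameter: δ = d·√(n/2) = 0.2857 × √(111/2) = 2.1285
Two-sided α = 0.01 → critical value z_{0.005} = 2.576.
Power = Φ(δ − 2.576) + Φ(−δ − 2.576) = Φ(-0.447) + Φ(-4.704) = 0.3273 + 0.0000 = 0.3273.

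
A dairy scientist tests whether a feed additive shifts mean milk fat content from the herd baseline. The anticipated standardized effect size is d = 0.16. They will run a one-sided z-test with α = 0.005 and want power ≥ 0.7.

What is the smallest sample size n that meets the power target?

For power 0.7 need Φ(δ − z_{0.005}) = 0.7, so δ = z_{0.005} + z_{0.30} = 2.576 + 0.524 = 3.100.
δ = d·√n ⇒ n = (δ/d)² = (3.100 / 0.16)² = 375.45.
Round up to the next whole unit.

n = 376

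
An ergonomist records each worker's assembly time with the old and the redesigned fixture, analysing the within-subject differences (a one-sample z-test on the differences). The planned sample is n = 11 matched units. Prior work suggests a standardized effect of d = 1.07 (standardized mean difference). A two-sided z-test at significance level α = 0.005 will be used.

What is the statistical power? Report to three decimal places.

Power ≈ 0.771

Noncentrality parameter: δ = d·√n = 1.07 × √11 = 3.5488
Critical value for a two-sided test at α = 0.005: z_{α/2} = 2.807.
Power = Φ(δ − 2.807) + Φ(−δ − 2.807) = Φ(0.742) + Φ(-6.356) = 0.7709 + 0.0000 = 0.7709.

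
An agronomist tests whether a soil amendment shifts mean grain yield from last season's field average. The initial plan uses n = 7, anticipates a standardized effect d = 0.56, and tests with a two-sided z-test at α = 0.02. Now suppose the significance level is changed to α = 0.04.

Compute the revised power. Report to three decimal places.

Power ≈ 0.284

δ = d·√n = 0.56 × √7 = 1.4816 (unchanged). New critical value: z_{0.02} = 2.054.
Revised power = Φ(δ − 2.054) + Φ(−δ − 2.054) = Φ(-0.572) + Φ(-3.535) = 0.2836 + 0.0002 = 0.2838.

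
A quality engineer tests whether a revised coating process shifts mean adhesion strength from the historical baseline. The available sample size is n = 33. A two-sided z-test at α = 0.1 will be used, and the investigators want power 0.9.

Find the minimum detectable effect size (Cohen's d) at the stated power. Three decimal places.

Required noncentrality: δ = z_{0.05} + z_{0.10} = 1.645 + 1.282 = 2.926.
(Lower-tail contribution to power is negligible for δ > 0.)
δ = d·√n ⇒ d = δ/√n = 2.926/√33 = 0.5094.

d ≈ 0.509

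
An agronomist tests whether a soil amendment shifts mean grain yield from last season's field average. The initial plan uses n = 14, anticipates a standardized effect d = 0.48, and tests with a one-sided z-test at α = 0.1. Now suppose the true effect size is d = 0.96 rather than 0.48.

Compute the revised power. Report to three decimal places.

Power ≈ 0.990

With d = 0.96: δ = d·√n = 0.96 × √14 = 3.5920. Critical value z_{0.1} = 1.282.
Revised power = P(Z > 1.282 − δ) = Φ(2.310) = 0.9896.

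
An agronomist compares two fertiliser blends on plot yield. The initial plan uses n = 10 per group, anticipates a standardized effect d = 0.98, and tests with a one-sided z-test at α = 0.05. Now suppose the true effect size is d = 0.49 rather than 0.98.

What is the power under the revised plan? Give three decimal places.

Power ≈ 0.291

With d = 0.49: δ = d·√(n/2) = 0.49 × √(10/2) = 1.0957. Critical value z_{0.05} = 1.645.
Revised power = Φ(δ − 1.645) = Φ(-0.549) = 0.2914.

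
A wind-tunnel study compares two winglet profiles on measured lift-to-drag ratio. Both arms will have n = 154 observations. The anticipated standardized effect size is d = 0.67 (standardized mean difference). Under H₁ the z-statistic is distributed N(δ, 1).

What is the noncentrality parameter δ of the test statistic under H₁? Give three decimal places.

The noncentrality parameter scales effect size by the design's sample-size factor: δ = d·√(n/2) = 0.67 × √(154/2) = 5.8792

δ ≈ 5.879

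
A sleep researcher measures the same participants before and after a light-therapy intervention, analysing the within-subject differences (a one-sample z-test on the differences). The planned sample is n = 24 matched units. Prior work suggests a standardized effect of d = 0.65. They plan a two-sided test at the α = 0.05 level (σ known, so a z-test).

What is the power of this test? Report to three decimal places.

Noncentrality parameter: λ = d·√n = 0.65 × √24 = 3.1843
Two-sided α = 0.05 → critical value z_{0.025} = 1.960.
Power = Φ(λ − 1.960) + Φ(−λ − 1.960) = Φ(1.224) + Φ(-5.144) = 0.8896 + 0.0000 = 0.8896.

Power ≈ 0.890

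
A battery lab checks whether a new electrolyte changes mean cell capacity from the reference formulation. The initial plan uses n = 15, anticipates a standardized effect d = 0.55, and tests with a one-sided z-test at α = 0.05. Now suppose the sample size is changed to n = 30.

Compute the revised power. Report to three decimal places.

Power ≈ 0.914

With n = 30: δ = d·√n = 0.55 × √30 = 3.0125. Critical value z_{0.05} = 1.645.
Revised power = P(Z > 1.645 − δ) = Φ(1.368) = 0.9143.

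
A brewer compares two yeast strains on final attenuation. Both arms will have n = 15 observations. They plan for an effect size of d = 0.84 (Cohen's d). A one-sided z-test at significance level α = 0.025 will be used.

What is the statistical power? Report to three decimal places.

Power ≈ 0.633

Noncentrality parameter: δ = d·√(n/2) = 0.84 × √(15/2) = 2.3004
Critical value for a one-sided test at α = 0.025: z_α = 1.960.
Power = Φ(δ − 1.960) = Φ(0.340) = 0.6332.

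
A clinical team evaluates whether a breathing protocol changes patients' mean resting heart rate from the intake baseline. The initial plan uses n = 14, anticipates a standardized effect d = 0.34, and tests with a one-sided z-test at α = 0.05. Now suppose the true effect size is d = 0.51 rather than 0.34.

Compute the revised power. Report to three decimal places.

Power ≈ 0.604

With d = 0.51: δ = d·√n = 0.51 × √14 = 1.9082. Critical value z_{0.05} = 1.645.
Revised power = P(Z > 1.645 − δ) = Φ(0.263) = 0.6039.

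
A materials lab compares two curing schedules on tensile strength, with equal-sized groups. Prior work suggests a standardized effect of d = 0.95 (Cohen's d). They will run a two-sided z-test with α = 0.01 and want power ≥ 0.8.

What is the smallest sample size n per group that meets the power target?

Set Φ(δ − 2.576) = 0.8; then δ − 2.576 = Φ⁻¹(0.8) = 0.842, giving δ = 3.417.
(Ignoring the negligible lower-tail rejection probability gives the usual closed-form inversion.)
δ = d·√(n/2) ⇒ n = 2(δ/d)² = 2 × (3.417 / 0.95)² = 25.88.
Rounding up, n = 26 per group.

n = 26 per group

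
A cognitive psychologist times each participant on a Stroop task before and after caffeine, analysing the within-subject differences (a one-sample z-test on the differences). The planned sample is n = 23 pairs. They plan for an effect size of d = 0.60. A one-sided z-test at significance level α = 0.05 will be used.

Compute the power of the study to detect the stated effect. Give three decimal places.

Power ≈ 0.891

Noncentrality parameter: δ = d·√n = 0.60 × √23 = 2.8775
Critical value for a one-sided test at α = 0.05: z_α = 1.645.
Power = Φ(δ − 1.645) = Φ(1.233) = 0.8911.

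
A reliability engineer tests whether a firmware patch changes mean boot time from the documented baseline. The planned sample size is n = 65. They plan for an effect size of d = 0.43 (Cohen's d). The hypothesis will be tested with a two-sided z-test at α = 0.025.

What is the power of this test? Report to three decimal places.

Power ≈ 0.890

Noncentrality parameter: δ = d·√n = 0.43 × √65 = 3.4668
Two-sided α = 0.025 → critical value z_{0.0125} = 2.241.
Power = Φ(δ − 2.241) + Φ(−δ − 2.241) = Φ(1.225) + Φ(-5.708) = 0.8898 + 0.0000 = 0.8898.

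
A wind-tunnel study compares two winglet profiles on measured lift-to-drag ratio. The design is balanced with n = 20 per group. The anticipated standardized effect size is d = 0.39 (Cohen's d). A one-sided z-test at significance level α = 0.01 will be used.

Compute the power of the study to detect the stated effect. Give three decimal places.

Power ≈ 0.137

Noncentrality parameter: δ = d·√(n/2) = 0.39 × √(20/2) = 1.2333
One-sided α = 0.01 → critical value z_{0.01} = 2.326.
Power = Φ(δ − 2.326) = Φ(-1.093) = 0.1372.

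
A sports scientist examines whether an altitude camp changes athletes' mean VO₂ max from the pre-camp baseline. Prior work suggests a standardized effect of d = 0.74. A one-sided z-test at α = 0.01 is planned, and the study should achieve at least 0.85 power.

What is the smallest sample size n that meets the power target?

For power 0.85 need Φ(δ − z_{0.01}) = 0.85, so δ = z_{0.01} + z_{0.15} = 2.326 + 1.036 = 3.363.
δ = d·√n ⇒ n = (δ/d)² = (3.363 / 0.74)² = 20.65.
Rounding up, n = 21.

n = 21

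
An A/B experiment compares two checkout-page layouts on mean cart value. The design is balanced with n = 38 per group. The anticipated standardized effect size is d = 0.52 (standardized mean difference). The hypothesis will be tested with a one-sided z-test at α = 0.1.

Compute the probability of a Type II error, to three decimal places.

β ≈ 0.162

Noncentrality parameter: δ = d·√(n/2) = 0.52 × √(38/2) = 2.2666
Critical value for a one-sided test at α = 0.1: z_α = 1.282.
Power = P(Z > 1.282 − δ) = Φ(0.985) = 0.8377.
Type II error: β = 1 − power = 1 − 0.8377 = 0.1623.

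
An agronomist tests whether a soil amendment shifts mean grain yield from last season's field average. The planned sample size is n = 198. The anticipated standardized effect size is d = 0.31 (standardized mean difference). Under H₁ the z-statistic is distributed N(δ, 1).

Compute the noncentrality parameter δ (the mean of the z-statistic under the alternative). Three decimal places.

δ ≈ 4.362

The noncentrality parameter scales effect size by the design's sample-size factor: δ = d·√n = 0.31 × √198 = 4.3621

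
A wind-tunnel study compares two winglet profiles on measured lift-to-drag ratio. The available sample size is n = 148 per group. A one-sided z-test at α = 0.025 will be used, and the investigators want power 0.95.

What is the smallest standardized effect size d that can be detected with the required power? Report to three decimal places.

Required noncentrality: δ = z_{0.025} + z_{0.05} = 1.960 + 1.645 = 3.605.
δ = d·√(n/2) ⇒ d = δ/√(n/2) = 3.605/√(148/2) = 0.4191.

d ≈ 0.419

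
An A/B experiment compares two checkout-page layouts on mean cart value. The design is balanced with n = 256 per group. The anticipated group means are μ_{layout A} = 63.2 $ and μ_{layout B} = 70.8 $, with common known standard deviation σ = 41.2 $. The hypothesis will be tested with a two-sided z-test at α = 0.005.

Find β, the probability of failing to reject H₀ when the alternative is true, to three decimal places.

β ≈ 0.764

Standardized effect: d = |μ_{layout A} − μ_{layout B}| / σ = |63.2 − 70.8| / 41.2 = 0.1845
Noncentrality parameter: δ = d·√(n/2) = 0.1845 × √(256/2) = 2.0870
Two-sided α = 0.005 → critical value z_{0.0025} = 2.807.
Power = Φ(δ − 2.807) + Φ(−δ − 2.807) = Φ(-0.720) + Φ(-4.894) = 0.2358 + 0.0000 = 0.2358.
Type II error: β = 1 − power = 1 − 0.2358 = 0.7642.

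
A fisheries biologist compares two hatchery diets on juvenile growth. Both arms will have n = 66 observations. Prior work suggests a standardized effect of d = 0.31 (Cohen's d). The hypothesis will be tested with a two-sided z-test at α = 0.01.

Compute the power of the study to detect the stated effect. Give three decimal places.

Power ≈ 0.213

Noncentrality parameter: δ = d·√(n/2) = 0.31 × √(66/2) = 1.7808
Critical value for a two-sided test at α = 0.01: z_{α/2} = 2.576.
Power = Φ(δ − 2.576) + Φ(−δ − 2.576) = Φ(-0.795) + Φ(-4.357) = 0.2133 + 0.0000 = 0.2133.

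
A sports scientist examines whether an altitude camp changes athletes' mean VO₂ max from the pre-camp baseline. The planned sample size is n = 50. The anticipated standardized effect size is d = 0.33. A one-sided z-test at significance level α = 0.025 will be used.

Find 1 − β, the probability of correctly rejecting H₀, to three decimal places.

Noncentrality parameter: δ = d·√n = 0.33 × √50 = 2.3335
One-sided α = 0.025 → critical value z_{0.025} = 1.960.
Power = P(Z > 1.960 − δ) = Φ(0.373) = 0.6456.

Power ≈ 0.646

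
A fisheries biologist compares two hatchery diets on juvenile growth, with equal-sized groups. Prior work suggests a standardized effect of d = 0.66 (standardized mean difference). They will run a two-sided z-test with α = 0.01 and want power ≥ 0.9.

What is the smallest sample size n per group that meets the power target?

n = 69 per group

Set Φ(δ − 2.576) = 0.9; then δ − 2.576 = Φ⁻¹(0.9) = 1.282, giving δ = 3.857.
(Ignoring the negligible lower-tail rejection probability gives the usual closed-form inversion.)
δ = d·√(n/2) ⇒ n = 2(δ/d)² = 2 × (3.857 / 0.66)² = 68.32.
Round up to the next whole unit.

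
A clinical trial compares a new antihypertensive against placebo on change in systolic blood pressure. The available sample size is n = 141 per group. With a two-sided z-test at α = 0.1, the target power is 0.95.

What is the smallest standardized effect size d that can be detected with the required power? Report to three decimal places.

d ≈ 0.392

Required noncentrality: δ = z_{0.05} + z_{0.05} = 1.645 + 1.645 = 3.290.
(The second rejection-region term Φ(−δ − z_{α/2}) is negligible and dropped.)
δ = d·√(n/2) ⇒ d = δ/√(n/2) = 3.290/√(141/2) = 0.3918.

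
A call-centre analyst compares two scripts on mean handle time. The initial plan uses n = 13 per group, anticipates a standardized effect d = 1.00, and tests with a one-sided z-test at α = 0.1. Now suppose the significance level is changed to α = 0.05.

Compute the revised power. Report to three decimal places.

Power ≈ 0.817

δ = d·√(n/2) = 1.00 × √(13/2) = 2.5495 (unchanged). New critical value: z_{0.05} = 1.645.
Revised power = Φ(δ − 1.645) = Φ(0.905) = 0.8172.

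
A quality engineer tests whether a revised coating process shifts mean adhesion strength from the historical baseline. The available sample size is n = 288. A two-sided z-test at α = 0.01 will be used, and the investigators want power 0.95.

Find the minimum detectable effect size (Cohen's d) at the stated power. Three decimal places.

d ≈ 0.249

Required noncentrality: δ = z_{0.005} + z_{0.05} = 2.576 + 1.645 = 4.221.
(The second rejection-region term Φ(−δ − z_{α/2}) is negligible and dropped.)
δ = d·√n ⇒ d = δ/√n = 4.221/√288 = 0.2487.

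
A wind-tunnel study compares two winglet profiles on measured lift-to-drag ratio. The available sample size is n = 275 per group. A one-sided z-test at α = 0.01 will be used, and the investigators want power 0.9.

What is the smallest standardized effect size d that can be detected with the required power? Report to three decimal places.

Need Φ(δ − 2.326) = 0.9, so δ = 2.326 + 1.282 = 3.608.
δ = d·√(n/2) ⇒ d = δ/√(n/2) = 3.608/√(275/2) = 0.3077.

d ≈ 0.308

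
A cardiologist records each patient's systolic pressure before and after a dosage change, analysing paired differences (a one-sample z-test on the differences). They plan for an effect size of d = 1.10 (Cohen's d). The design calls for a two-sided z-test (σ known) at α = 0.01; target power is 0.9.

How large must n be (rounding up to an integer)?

n = 13

For power 0.9 need Φ(δ − z_{0.005}) = 0.9, so δ = z_{0.005} + z_{0.10} = 2.576 + 1.282 = 3.857.
(The Φ(−δ − z_{α/2}) term is vanishingly small for δ > 0 and is dropped in the standard sample-size formula.)
δ = d·√n ⇒ n = (δ/d)² = (3.857 / 1.10)² = 12.30.
Rounding up, n = 13.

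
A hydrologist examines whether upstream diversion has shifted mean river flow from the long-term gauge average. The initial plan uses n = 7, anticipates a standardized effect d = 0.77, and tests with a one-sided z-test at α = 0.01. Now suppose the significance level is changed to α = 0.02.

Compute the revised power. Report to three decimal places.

Power ≈ 0.493

δ = d·√n = 0.77 × √7 = 2.0372 (unchanged). New critical value: z_{0.02} = 2.054.
Revised power = P(Z > 2.054 − δ) = Φ(-0.017) = 0.4934.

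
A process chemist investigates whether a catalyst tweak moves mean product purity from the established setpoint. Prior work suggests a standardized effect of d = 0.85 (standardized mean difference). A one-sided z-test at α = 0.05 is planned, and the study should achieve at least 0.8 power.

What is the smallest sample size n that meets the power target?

Set Φ(δ − 1.645) = 0.8; then δ − 1.645 = Φ⁻¹(0.8) = 0.842, giving δ = 2.486.
δ = d·√n ⇒ n = (δ/d)² = (2.486 / 0.85)² = 8.56.
Rounding up, n = 9.

n = 9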